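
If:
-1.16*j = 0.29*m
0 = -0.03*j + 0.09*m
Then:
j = 0.00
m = 0.00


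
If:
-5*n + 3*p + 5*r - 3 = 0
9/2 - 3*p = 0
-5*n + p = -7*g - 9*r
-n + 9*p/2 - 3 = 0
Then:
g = -69/35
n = 15/4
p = 3/2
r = 69/20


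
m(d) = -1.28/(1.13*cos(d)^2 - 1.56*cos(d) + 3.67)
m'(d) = -1.28*(2.26*sin(d)*cos(d) - 1.56*sin(d))/(1.13*cos(d)^2 - 1.56*cos(d) + 3.67)^2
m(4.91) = -0.38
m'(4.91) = -0.12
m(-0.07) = -0.40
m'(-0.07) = 0.01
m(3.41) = -0.21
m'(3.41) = -0.03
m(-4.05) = -0.25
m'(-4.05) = 0.12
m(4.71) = -0.35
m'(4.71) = -0.15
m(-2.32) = -0.24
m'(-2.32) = -0.11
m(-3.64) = -0.22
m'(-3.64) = 0.06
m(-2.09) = -0.27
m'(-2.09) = -0.13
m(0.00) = -0.40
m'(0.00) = 0.00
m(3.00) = -0.20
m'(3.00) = 0.02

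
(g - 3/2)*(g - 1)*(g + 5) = g^3 + 5*g^2/2 - 11*g + 15/2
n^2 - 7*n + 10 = (n - 5)*(n - 2)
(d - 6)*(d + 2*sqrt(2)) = d^2 - 6*d + 2*sqrt(2)*d - 12*sqrt(2)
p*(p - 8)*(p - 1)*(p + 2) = p^4 - 7*p^3 - 10*p^2 + 16*p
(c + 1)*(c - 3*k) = c^2 - 3*c*k + c - 3*k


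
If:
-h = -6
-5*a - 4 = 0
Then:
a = -4/5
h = 6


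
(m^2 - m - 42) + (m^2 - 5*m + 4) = 2*m^2 - 6*m - 38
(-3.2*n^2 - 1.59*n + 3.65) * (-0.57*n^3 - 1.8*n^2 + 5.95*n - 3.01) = 1.824*n^5 + 6.6663*n^4 - 18.2585*n^3 - 6.3985*n^2 + 26.5034*n - 10.9865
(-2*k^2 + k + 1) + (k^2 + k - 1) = -k^2 + 2*k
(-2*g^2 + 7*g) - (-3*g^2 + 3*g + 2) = g^2 + 4*g - 2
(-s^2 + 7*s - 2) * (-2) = 2*s^2 - 14*s + 4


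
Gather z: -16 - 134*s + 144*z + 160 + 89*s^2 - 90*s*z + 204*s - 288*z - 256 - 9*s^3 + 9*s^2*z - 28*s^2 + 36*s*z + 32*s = -9*s^3 + 61*s^2 + 102*s + z*(9*s^2 - 54*s - 144) - 112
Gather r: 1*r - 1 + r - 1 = 2*r - 2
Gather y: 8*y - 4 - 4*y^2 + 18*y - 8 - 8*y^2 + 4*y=-12*y^2 + 30*y - 12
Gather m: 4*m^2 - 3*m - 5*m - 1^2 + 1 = 4*m^2 - 8*m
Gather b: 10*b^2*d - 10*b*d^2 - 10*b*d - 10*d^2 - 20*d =10*b^2*d + b*(-10*d^2 - 10*d) - 10*d^2 - 20*d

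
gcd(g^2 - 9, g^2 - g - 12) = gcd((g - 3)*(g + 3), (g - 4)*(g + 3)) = g + 3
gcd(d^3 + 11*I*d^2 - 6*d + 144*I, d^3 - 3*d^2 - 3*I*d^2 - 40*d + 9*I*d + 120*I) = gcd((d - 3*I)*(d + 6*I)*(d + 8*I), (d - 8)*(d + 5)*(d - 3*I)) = d - 3*I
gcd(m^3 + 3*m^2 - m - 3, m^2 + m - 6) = m + 3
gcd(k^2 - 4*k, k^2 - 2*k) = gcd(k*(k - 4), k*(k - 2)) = k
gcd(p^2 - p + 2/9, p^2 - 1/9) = p - 1/3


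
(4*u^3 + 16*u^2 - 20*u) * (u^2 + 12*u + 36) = 4*u^5 + 64*u^4 + 316*u^3 + 336*u^2 - 720*u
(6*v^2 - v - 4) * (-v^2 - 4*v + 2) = -6*v^4 - 23*v^3 + 20*v^2 + 14*v - 8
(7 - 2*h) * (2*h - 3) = -4*h^2 + 20*h - 21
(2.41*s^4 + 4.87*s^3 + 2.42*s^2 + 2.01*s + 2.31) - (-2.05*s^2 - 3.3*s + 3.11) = 2.41*s^4 + 4.87*s^3 + 4.47*s^2 + 5.31*s - 0.8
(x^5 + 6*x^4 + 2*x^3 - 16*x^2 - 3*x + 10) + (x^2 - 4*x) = x^5 + 6*x^4 + 2*x^3 - 15*x^2 - 7*x + 10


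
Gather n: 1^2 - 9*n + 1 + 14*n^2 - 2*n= 14*n^2 - 11*n + 2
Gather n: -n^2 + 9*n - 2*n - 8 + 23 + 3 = -n^2 + 7*n + 18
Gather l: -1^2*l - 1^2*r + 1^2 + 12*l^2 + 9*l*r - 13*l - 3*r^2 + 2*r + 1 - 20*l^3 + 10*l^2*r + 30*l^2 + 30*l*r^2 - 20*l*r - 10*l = -20*l^3 + l^2*(10*r + 42) + l*(30*r^2 - 11*r - 24) - 3*r^2 + r + 2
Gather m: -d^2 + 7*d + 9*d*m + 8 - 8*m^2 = -d^2 + 9*d*m + 7*d - 8*m^2 + 8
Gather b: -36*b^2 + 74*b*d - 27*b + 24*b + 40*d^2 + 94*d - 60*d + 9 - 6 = -36*b^2 + b*(74*d - 3) + 40*d^2 + 34*d + 3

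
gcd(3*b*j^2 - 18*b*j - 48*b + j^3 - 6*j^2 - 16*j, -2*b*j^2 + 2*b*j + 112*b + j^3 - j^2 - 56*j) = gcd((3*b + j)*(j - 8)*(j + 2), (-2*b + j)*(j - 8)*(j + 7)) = j - 8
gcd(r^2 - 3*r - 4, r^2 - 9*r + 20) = r - 4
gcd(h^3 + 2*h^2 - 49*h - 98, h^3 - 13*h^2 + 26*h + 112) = h^2 - 5*h - 14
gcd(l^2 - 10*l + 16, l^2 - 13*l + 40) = l - 8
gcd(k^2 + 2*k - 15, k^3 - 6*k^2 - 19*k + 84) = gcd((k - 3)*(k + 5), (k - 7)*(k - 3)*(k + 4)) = k - 3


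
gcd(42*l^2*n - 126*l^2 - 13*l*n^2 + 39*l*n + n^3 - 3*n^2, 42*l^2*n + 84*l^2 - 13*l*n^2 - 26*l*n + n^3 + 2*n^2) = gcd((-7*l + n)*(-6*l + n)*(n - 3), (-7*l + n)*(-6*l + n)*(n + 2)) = 42*l^2 - 13*l*n + n^2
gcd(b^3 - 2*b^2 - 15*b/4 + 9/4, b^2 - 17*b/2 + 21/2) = 1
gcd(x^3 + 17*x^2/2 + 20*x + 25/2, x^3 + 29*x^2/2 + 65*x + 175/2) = x^2 + 15*x/2 + 25/2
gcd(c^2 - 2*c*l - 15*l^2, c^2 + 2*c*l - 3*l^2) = c + 3*l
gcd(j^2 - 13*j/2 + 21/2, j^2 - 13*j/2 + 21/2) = j^2 - 13*j/2 + 21/2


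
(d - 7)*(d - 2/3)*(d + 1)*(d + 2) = d^4 - 14*d^3/3 - 49*d^2/3 - 4*d/3 + 28/3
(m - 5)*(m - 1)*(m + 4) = m^3 - 2*m^2 - 19*m + 20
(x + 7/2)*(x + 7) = x^2 + 21*x/2 + 49/2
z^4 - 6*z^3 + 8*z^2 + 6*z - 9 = (z - 3)^2*(z - 1)*(z + 1)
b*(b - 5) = b^2 - 5*b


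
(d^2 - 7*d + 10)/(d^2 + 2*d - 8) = (d - 5)/(d + 4)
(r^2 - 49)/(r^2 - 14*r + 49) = (r + 7)/(r - 7)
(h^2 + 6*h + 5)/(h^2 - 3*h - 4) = (h + 5)/(h - 4)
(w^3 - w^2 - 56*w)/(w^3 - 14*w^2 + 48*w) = (w + 7)/(w - 6)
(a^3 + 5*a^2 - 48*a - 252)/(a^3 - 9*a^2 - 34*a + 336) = (a + 6)/(a - 8)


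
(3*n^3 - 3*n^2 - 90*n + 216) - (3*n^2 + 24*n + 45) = 3*n^3 - 6*n^2 - 114*n + 171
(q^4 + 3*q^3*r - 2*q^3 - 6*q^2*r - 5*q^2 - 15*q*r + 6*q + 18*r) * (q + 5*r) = q^5 + 8*q^4*r - 2*q^4 + 15*q^3*r^2 - 16*q^3*r - 5*q^3 - 30*q^2*r^2 - 40*q^2*r + 6*q^2 - 75*q*r^2 + 48*q*r + 90*r^2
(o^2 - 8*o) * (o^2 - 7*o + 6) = o^4 - 15*o^3 + 62*o^2 - 48*o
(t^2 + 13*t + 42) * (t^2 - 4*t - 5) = t^4 + 9*t^3 - 15*t^2 - 233*t - 210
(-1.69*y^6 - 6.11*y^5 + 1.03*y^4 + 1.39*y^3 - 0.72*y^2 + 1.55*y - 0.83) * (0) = 0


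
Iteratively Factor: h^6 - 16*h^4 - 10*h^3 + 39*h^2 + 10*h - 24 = (h + 2)*(h^5 - 2*h^4 - 12*h^3 + 14*h^2 + 11*h - 12) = (h + 1)*(h + 2)*(h^4 - 3*h^3 - 9*h^2 + 23*h - 12) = (h - 1)*(h + 1)*(h + 2)*(h^3 - 2*h^2 - 11*h + 12) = (h - 1)*(h + 1)*(h + 2)*(h + 3)*(h^2 - 5*h + 4) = (h - 4)*(h - 1)*(h + 1)*(h + 2)*(h + 3)*(h - 1)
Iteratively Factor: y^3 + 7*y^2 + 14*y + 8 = (y + 2)*(y^2 + 5*y + 4) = (y + 2)*(y + 4)*(y + 1)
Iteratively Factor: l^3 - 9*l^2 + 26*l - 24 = (l - 4)*(l^2 - 5*l + 6) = (l - 4)*(l - 2)*(l - 3)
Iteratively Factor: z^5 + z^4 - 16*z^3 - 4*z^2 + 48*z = (z + 2)*(z^4 - z^3 - 14*z^2 + 24*z) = (z + 2)*(z + 4)*(z^3 - 5*z^2 + 6*z) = z*(z + 2)*(z + 4)*(z^2 - 5*z + 6) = z*(z - 3)*(z + 2)*(z + 4)*(z - 2)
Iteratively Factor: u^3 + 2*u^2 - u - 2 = (u + 1)*(u^2 + u - 2) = (u + 1)*(u + 2)*(u - 1)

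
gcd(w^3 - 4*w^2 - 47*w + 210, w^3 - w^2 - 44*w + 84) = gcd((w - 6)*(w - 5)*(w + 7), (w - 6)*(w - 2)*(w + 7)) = w^2 + w - 42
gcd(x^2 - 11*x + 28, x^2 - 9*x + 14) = x - 7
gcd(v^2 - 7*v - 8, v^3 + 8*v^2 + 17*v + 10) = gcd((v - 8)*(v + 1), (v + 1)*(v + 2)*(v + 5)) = v + 1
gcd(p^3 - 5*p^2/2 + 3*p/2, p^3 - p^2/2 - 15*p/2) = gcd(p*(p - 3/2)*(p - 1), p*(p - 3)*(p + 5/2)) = p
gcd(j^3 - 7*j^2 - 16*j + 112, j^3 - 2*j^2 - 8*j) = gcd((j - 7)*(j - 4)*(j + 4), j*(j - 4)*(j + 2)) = j - 4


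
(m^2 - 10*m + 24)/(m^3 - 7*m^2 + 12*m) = (m - 6)/(m*(m - 3))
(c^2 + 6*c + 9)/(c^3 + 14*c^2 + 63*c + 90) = (c + 3)/(c^2 + 11*c + 30)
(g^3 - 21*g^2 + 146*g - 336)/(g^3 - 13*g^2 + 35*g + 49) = (g^2 - 14*g + 48)/(g^2 - 6*g - 7)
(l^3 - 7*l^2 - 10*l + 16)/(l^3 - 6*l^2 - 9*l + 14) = (l - 8)/(l - 7)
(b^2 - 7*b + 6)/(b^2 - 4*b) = (b^2 - 7*b + 6)/(b*(b - 4))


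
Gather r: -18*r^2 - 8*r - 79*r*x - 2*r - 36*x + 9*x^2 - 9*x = -18*r^2 + r*(-79*x - 10) + 9*x^2 - 45*x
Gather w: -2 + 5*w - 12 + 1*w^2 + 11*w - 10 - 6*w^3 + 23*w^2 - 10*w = -6*w^3 + 24*w^2 + 6*w - 24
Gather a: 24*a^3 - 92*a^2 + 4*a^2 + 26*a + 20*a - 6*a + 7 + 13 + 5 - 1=24*a^3 - 88*a^2 + 40*a + 24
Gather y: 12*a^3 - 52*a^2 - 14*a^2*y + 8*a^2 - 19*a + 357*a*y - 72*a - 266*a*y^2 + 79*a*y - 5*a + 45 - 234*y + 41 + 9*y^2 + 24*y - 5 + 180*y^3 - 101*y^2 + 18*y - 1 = 12*a^3 - 44*a^2 - 96*a + 180*y^3 + y^2*(-266*a - 92) + y*(-14*a^2 + 436*a - 192) + 80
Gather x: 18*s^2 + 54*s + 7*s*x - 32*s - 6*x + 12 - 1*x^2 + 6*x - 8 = 18*s^2 + 7*s*x + 22*s - x^2 + 4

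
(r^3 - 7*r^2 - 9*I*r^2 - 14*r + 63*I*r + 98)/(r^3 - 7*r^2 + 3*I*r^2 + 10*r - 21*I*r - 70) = (r - 7*I)/(r + 5*I)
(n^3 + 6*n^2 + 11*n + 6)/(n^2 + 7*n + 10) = (n^2 + 4*n + 3)/(n + 5)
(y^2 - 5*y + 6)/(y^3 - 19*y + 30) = 1/(y + 5)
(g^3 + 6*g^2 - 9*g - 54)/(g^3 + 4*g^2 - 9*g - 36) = (g + 6)/(g + 4)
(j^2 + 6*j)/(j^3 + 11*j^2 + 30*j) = 1/(j + 5)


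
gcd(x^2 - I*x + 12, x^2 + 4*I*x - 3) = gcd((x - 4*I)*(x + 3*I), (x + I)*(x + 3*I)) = x + 3*I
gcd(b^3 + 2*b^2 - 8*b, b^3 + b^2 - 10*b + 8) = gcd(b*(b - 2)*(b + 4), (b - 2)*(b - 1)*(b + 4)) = b^2 + 2*b - 8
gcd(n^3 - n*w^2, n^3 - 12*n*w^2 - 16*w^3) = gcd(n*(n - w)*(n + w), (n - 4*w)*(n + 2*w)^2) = 1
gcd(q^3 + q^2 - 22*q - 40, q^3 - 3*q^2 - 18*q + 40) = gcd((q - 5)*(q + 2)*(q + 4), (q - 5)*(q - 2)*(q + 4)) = q^2 - q - 20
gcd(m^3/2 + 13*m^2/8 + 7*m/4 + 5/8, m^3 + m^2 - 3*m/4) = 1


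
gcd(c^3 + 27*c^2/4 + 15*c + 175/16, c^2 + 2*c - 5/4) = c + 5/2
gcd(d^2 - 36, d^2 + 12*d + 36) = d + 6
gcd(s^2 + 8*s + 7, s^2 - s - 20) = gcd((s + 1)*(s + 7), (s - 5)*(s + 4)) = 1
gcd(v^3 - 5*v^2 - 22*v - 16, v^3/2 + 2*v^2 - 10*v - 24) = v + 2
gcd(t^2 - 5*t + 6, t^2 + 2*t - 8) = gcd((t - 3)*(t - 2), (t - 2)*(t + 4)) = t - 2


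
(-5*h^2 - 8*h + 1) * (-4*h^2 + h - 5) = 20*h^4 + 27*h^3 + 13*h^2 + 41*h - 5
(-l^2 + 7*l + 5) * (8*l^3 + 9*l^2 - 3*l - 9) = -8*l^5 + 47*l^4 + 106*l^3 + 33*l^2 - 78*l - 45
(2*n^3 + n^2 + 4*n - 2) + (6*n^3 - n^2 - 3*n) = 8*n^3 + n - 2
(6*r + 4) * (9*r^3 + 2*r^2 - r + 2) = 54*r^4 + 48*r^3 + 2*r^2 + 8*r + 8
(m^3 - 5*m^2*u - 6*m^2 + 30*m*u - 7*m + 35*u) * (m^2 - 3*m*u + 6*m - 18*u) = m^5 - 8*m^4*u + 15*m^3*u^2 - 43*m^3 + 344*m^2*u - 42*m^2 - 645*m*u^2 + 336*m*u - 630*u^2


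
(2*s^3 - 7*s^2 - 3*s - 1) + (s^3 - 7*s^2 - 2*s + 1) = 3*s^3 - 14*s^2 - 5*s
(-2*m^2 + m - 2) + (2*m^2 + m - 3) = 2*m - 5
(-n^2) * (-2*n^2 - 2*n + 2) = 2*n^4 + 2*n^3 - 2*n^2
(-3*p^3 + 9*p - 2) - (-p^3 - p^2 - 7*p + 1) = -2*p^3 + p^2 + 16*p - 3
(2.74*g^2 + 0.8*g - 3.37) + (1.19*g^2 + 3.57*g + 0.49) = 3.93*g^2 + 4.37*g - 2.88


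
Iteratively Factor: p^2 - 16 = (p - 4)*(p + 4)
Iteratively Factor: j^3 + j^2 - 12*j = (j - 3)*(j^2 + 4*j) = j*(j - 3)*(j + 4)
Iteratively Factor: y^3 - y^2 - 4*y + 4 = (y - 2)*(y^2 + y - 2) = (y - 2)*(y + 2)*(y - 1)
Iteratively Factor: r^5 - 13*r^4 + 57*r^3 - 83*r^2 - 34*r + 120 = (r - 4)*(r^4 - 9*r^3 + 21*r^2 + r - 30) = (r - 5)*(r - 4)*(r^3 - 4*r^2 + r + 6) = (r - 5)*(r - 4)*(r - 3)*(r^2 - r - 2) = (r - 5)*(r - 4)*(r - 3)*(r + 1)*(r - 2)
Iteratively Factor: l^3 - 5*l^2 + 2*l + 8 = (l - 2)*(l^2 - 3*l - 4) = (l - 2)*(l + 1)*(l - 4)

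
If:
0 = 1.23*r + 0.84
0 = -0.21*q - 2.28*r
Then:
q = 7.41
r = -0.68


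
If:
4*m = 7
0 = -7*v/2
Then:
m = 7/4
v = 0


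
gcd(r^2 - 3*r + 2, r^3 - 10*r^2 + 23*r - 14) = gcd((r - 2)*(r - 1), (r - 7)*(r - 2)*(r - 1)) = r^2 - 3*r + 2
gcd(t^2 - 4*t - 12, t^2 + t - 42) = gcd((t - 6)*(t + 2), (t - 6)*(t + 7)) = t - 6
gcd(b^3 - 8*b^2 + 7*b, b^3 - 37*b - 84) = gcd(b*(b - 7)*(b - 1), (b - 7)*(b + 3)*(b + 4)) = b - 7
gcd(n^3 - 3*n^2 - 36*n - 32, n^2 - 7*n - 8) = n^2 - 7*n - 8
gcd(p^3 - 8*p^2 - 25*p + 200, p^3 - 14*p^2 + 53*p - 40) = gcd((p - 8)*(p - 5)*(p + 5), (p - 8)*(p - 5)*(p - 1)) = p^2 - 13*p + 40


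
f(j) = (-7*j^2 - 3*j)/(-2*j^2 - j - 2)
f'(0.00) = 1.50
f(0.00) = 0.00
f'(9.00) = 0.01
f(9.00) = 3.43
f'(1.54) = 0.75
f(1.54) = 2.56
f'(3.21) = 0.16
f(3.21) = 3.17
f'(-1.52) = -1.32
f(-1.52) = 2.28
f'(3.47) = 0.13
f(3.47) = 3.20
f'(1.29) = 1.00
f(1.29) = 2.34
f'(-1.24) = -1.85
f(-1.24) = 1.84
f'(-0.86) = -2.53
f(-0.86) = 0.99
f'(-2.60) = -0.36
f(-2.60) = 3.06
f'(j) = (-14*j - 3)/(-2*j^2 - j - 2) + (4*j + 1)*(-7*j^2 - 3*j)/(-2*j^2 - j - 2)^2 = (j^2 + 28*j + 6)/(4*j^4 + 4*j^3 + 9*j^2 + 4*j + 4)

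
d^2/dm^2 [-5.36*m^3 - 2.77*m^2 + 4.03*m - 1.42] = -32.16*m - 5.54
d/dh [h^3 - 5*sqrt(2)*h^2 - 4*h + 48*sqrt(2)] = 3*h^2 - 10*sqrt(2)*h - 4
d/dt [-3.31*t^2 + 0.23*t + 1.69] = 0.23 - 6.62*t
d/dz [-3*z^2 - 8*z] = -6*z - 8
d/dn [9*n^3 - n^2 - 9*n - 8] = 27*n^2 - 2*n - 9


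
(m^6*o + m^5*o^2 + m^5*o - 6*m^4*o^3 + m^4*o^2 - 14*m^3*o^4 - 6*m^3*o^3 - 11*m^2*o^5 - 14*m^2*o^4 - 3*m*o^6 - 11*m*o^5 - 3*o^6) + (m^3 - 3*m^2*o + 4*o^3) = m^6*o + m^5*o^2 + m^5*o - 6*m^4*o^3 + m^4*o^2 - 14*m^3*o^4 - 6*m^3*o^3 + m^3 - 11*m^2*o^5 - 14*m^2*o^4 - 3*m^2*o - 3*m*o^6 - 11*m*o^5 - 3*o^6 + 4*o^3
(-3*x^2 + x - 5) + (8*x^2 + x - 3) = 5*x^2 + 2*x - 8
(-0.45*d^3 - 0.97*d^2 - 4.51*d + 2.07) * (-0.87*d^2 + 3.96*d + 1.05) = 0.3915*d^5 - 0.9381*d^4 - 0.39*d^3 - 20.679*d^2 + 3.4617*d + 2.1735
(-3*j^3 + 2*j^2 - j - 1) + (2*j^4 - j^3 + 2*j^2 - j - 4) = 2*j^4 - 4*j^3 + 4*j^2 - 2*j - 5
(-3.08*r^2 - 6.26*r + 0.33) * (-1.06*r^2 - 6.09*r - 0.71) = 3.2648*r^4 + 25.3928*r^3 + 39.9604*r^2 + 2.4349*r - 0.2343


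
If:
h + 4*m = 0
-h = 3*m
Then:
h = 0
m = 0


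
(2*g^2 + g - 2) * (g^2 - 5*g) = 2*g^4 - 9*g^3 - 7*g^2 + 10*g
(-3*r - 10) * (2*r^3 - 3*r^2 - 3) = -6*r^4 - 11*r^3 + 30*r^2 + 9*r + 30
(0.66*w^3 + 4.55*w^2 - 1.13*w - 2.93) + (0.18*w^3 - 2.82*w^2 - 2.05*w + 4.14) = 0.84*w^3 + 1.73*w^2 - 3.18*w + 1.21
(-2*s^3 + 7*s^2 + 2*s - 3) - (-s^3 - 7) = -s^3 + 7*s^2 + 2*s + 4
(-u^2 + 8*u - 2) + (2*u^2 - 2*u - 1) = u^2 + 6*u - 3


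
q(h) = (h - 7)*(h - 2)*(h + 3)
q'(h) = (h - 7)*(h - 2) + (h - 7)*(h + 3) + (h - 2)*(h + 3) = 3*h^2 - 12*h - 13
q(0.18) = 39.47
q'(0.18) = -15.06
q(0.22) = 38.86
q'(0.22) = -15.49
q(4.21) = -44.46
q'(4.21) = -10.35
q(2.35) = -8.71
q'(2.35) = -24.63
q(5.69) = -42.01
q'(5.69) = 15.85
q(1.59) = 10.18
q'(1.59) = -24.50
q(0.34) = 36.93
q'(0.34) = -16.73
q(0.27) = 38.07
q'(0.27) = -16.02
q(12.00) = 750.00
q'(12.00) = 275.00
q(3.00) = -24.00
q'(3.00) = -22.00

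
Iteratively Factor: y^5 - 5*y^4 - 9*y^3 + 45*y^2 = (y - 3)*(y^4 - 2*y^3 - 15*y^2) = (y - 3)*(y + 3)*(y^3 - 5*y^2) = y*(y - 3)*(y + 3)*(y^2 - 5*y) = y*(y - 5)*(y - 3)*(y + 3)*(y)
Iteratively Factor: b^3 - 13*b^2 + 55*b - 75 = (b - 3)*(b^2 - 10*b + 25) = (b - 5)*(b - 3)*(b - 5)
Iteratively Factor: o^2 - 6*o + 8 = (o - 4)*(o - 2)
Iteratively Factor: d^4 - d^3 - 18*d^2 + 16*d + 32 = (d + 4)*(d^3 - 5*d^2 + 2*d + 8) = (d - 4)*(d + 4)*(d^2 - d - 2) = (d - 4)*(d + 1)*(d + 4)*(d - 2)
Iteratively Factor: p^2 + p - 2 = (p + 2)*(p - 1)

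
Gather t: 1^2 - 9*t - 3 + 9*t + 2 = 0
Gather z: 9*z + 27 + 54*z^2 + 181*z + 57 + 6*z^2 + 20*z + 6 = 60*z^2 + 210*z + 90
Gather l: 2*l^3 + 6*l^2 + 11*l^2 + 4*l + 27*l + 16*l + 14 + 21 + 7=2*l^3 + 17*l^2 + 47*l + 42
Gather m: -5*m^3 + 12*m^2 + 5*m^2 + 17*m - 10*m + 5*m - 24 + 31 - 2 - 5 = -5*m^3 + 17*m^2 + 12*m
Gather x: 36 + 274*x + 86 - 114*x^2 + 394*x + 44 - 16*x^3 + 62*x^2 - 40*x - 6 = -16*x^3 - 52*x^2 + 628*x + 160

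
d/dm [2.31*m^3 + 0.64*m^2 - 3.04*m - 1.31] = 6.93*m^2 + 1.28*m - 3.04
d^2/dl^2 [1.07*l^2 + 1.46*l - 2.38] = 2.14000000000000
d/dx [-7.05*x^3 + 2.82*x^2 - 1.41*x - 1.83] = -21.15*x^2 + 5.64*x - 1.41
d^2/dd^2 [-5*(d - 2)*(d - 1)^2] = 40 - 30*d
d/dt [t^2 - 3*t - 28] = 2*t - 3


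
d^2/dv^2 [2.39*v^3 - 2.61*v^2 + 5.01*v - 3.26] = 14.34*v - 5.22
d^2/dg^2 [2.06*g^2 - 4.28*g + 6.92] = 4.12000000000000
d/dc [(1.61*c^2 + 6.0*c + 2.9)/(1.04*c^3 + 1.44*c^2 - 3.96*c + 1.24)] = (-1.6744*c^4 - 12.48*c^3 - 24.0636*c^2 - 4.3592*c + 18.924)/(1.0816*c^6 + 2.9952*c^5 - 6.1632*c^4 - 8.8256*c^3 + 19.2528*c^2 - 9.8208*c + 1.5376)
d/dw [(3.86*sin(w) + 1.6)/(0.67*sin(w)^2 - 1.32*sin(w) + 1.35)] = (-2.5862*sin(w)^2 - 2.144*sin(w) + 7.323)*cos(w)/(0.4489*sin(w)^4 - 1.7688*sin(w)^3 + 3.5514*sin(w)^2 - 3.564*sin(w) + 1.8225)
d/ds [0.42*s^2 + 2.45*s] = 0.84*s + 2.45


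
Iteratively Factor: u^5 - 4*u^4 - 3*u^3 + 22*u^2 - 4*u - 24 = (u + 2)*(u^4 - 6*u^3 + 9*u^2 + 4*u - 12) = (u - 3)*(u + 2)*(u^3 - 3*u^2 + 4) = (u - 3)*(u + 1)*(u + 2)*(u^2 - 4*u + 4) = (u - 3)*(u - 2)*(u + 1)*(u + 2)*(u - 2)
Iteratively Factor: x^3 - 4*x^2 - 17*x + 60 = (x - 3)*(x^2 - x - 20) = (x - 5)*(x - 3)*(x + 4)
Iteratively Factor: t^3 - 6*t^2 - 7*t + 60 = (t - 4)*(t^2 - 2*t - 15) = (t - 4)*(t + 3)*(t - 5)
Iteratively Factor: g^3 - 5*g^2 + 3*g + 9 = (g - 3)*(g^2 - 2*g - 3) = (g - 3)^2*(g + 1)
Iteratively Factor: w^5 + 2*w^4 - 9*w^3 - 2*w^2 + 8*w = (w - 2)*(w^4 + 4*w^3 - w^2 - 4*w) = w*(w - 2)*(w^3 + 4*w^2 - w - 4) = w*(w - 2)*(w - 1)*(w^2 + 5*w + 4) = w*(w - 2)*(w - 1)*(w + 4)*(w + 1)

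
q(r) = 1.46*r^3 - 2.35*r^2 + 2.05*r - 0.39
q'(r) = 4.38*r^2 - 4.7*r + 2.05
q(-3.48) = -97.51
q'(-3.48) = 71.45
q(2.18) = 8.04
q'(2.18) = 12.62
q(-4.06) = -145.16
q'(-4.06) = 93.33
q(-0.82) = -4.46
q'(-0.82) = 8.85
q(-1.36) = -11.20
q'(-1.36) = 16.54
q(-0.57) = -2.59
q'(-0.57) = 6.15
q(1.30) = 1.51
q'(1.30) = 3.34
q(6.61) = 332.14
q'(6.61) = 162.35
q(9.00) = 892.05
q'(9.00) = 314.53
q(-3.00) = -67.11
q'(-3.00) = 55.57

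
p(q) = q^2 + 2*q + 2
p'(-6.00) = -10.00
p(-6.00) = 26.00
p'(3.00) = 8.00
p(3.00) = 17.00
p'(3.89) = 9.78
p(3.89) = 24.91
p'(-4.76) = -7.52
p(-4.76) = 15.14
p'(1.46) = 4.92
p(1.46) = 7.05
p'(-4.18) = -6.36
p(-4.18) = 11.11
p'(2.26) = 6.52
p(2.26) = 11.63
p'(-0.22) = 1.56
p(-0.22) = 1.61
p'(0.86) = 3.72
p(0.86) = 4.46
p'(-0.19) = 1.62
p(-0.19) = 1.66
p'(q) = 2*q + 2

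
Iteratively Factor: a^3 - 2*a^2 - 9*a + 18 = (a - 3)*(a^2 + a - 6) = (a - 3)*(a - 2)*(a + 3)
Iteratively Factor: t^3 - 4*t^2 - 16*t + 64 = (t - 4)*(t^2 - 16) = (t - 4)*(t + 4)*(t - 4)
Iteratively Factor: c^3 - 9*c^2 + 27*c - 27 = (c - 3)*(c^2 - 6*c + 9) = (c - 3)^2*(c - 3)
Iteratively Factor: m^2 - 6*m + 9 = (m - 3)*(m - 3)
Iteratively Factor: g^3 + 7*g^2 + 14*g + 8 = (g + 2)*(g^2 + 5*g + 4) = (g + 2)*(g + 4)*(g + 1)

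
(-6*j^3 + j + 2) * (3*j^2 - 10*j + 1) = -18*j^5 + 60*j^4 - 3*j^3 - 4*j^2 - 19*j + 2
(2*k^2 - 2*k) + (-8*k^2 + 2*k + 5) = 5 - 6*k^2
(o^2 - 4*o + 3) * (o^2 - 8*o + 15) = o^4 - 12*o^3 + 50*o^2 - 84*o + 45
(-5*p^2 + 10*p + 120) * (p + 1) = -5*p^3 + 5*p^2 + 130*p + 120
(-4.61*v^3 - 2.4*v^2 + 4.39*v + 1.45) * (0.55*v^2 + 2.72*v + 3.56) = -2.5355*v^5 - 13.8592*v^4 - 20.5251*v^3 + 4.1943*v^2 + 19.5724*v + 5.162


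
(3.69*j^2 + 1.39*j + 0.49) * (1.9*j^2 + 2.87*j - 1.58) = 7.011*j^4 + 13.2313*j^3 - 0.9099*j^2 - 0.7899*j - 0.7742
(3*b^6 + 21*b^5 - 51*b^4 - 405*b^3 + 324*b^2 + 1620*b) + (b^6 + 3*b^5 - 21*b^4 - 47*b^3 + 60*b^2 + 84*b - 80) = 4*b^6 + 24*b^5 - 72*b^4 - 452*b^3 + 384*b^2 + 1704*b - 80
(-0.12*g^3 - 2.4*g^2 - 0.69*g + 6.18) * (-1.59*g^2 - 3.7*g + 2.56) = 0.1908*g^5 + 4.26*g^4 + 9.6699*g^3 - 13.4172*g^2 - 24.6324*g + 15.8208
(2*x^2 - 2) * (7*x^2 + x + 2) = 14*x^4 + 2*x^3 - 10*x^2 - 2*x - 4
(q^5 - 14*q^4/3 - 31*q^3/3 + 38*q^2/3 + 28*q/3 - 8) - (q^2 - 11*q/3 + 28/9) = q^5 - 14*q^4/3 - 31*q^3/3 + 35*q^2/3 + 13*q - 100/9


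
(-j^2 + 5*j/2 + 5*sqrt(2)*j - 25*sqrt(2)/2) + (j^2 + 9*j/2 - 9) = 7*j + 5*sqrt(2)*j - 25*sqrt(2)/2 - 9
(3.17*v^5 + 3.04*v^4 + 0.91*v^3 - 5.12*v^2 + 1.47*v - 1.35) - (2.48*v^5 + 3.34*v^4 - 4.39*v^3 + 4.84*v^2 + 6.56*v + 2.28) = 0.69*v^5 - 0.3*v^4 + 5.3*v^3 - 9.96*v^2 - 5.09*v - 3.63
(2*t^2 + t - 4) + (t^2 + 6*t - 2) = 3*t^2 + 7*t - 6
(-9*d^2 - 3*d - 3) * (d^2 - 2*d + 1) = -9*d^4 + 15*d^3 - 6*d^2 + 3*d - 3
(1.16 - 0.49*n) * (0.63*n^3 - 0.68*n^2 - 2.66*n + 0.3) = -0.3087*n^4 + 1.064*n^3 + 0.5146*n^2 - 3.2326*n + 0.348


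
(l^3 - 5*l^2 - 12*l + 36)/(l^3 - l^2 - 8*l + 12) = (l - 6)/(l - 2)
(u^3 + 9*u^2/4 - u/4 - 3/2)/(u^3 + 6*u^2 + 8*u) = (4*u^2 + u - 3)/(4*u*(u + 4))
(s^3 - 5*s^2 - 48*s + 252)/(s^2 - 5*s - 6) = (s^2 + s - 42)/(s + 1)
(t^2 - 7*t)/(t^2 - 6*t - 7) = t/(t + 1)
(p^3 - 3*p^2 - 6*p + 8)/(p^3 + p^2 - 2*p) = (p - 4)/p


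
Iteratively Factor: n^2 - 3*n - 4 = (n + 1)*(n - 4)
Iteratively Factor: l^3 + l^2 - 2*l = (l + 2)*(l^2 - l) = (l - 1)*(l + 2)*(l)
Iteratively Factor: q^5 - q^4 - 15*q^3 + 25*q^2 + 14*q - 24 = (q - 1)*(q^4 - 15*q^2 + 10*q + 24) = (q - 3)*(q - 1)*(q^3 + 3*q^2 - 6*q - 8) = (q - 3)*(q - 2)*(q - 1)*(q^2 + 5*q + 4) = (q - 3)*(q - 2)*(q - 1)*(q + 1)*(q + 4)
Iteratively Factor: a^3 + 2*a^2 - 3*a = (a)*(a^2 + 2*a - 3) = a*(a + 3)*(a - 1)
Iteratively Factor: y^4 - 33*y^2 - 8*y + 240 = (y - 5)*(y^3 + 5*y^2 - 8*y - 48) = (y - 5)*(y + 4)*(y^2 + y - 12) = (y - 5)*(y + 4)^2*(y - 3)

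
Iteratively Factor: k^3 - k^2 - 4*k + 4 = (k - 2)*(k^2 + k - 2) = (k - 2)*(k + 2)*(k - 1)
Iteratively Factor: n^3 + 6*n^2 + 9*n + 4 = (n + 1)*(n^2 + 5*n + 4) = (n + 1)*(n + 4)*(n + 1)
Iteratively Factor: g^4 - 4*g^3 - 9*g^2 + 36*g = (g - 3)*(g^3 - g^2 - 12*g) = g*(g - 3)*(g^2 - g - 12) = g*(g - 4)*(g - 3)*(g + 3)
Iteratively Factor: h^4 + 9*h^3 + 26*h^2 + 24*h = (h + 4)*(h^3 + 5*h^2 + 6*h) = h*(h + 4)*(h^2 + 5*h + 6) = h*(h + 3)*(h + 4)*(h + 2)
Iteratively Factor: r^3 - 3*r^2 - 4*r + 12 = (r - 2)*(r^2 - r - 6) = (r - 3)*(r - 2)*(r + 2)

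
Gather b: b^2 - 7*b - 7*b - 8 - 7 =b^2 - 14*b - 15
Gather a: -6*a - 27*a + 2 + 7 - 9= -33*a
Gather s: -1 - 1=-2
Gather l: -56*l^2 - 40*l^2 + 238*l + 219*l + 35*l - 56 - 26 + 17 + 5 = -96*l^2 + 492*l - 60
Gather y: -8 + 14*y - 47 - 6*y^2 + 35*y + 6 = -6*y^2 + 49*y - 49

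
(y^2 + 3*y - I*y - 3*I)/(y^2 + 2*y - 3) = (y - I)/(y - 1)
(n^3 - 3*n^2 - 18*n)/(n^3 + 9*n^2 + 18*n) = (n - 6)/(n + 6)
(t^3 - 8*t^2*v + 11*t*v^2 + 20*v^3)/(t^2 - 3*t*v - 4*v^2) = t - 5*v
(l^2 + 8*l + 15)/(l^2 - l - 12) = (l + 5)/(l - 4)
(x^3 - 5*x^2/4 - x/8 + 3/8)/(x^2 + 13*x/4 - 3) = (2*x^2 - x - 1)/(2*(x + 4))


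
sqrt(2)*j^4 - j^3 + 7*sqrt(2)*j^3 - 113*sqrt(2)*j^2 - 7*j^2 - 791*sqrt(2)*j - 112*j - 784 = (j + 7)*(j - 8*sqrt(2))*(j + 7*sqrt(2))*(sqrt(2)*j + 1)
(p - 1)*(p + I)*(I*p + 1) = I*p^3 - I*p^2 + I*p - I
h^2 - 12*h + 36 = (h - 6)^2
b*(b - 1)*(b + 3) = b^3 + 2*b^2 - 3*b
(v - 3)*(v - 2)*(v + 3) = v^3 - 2*v^2 - 9*v + 18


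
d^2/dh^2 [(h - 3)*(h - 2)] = 2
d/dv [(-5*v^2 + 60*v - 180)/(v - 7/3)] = 15*(-3*v^2 + 14*v + 24)/(9*v^2 - 42*v + 49)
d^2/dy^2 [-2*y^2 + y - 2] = -4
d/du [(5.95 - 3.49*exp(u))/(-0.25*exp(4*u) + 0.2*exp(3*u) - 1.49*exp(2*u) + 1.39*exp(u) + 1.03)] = (-2.6175*exp(4*u) + 7.346*exp(3*u) - 8.7701*exp(2*u) + 17.731*exp(u) - 11.8652)*exp(u)/(0.0625*exp(8*u) - 0.1*exp(7*u) + 0.785*exp(6*u) - 1.291*exp(5*u) + 2.2611*exp(4*u) - 3.7302*exp(3*u) - 1.1373*exp(2*u) + 2.8634*exp(u) + 1.0609)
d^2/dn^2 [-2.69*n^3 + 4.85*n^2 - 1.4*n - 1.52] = 9.7 - 16.14*n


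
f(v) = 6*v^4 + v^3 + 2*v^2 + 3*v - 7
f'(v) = 24*v^3 + 3*v^2 + 4*v + 3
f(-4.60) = 2610.66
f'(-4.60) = -2287.98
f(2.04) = 119.85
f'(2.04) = 227.40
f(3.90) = 1482.50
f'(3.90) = 1487.89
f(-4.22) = 1843.64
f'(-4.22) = -1764.09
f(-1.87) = 61.21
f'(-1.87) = -150.93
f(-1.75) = 44.79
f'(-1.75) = -123.44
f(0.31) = -5.79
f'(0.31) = 5.24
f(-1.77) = 47.30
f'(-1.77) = -127.77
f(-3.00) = 461.00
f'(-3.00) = -630.00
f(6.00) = 8075.00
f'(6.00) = 5319.00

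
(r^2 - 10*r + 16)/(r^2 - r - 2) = (r - 8)/(r + 1)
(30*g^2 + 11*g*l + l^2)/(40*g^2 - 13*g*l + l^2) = (30*g^2 + 11*g*l + l^2)/(40*g^2 - 13*g*l + l^2)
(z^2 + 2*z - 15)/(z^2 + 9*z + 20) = (z - 3)/(z + 4)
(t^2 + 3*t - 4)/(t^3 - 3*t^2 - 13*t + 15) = (t + 4)/(t^2 - 2*t - 15)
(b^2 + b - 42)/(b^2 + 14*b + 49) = (b - 6)/(b + 7)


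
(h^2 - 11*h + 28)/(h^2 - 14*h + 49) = (h - 4)/(h - 7)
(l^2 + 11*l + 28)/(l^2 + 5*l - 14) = (l + 4)/(l - 2)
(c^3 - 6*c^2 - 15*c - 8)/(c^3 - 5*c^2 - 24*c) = (c^2 + 2*c + 1)/(c*(c + 3))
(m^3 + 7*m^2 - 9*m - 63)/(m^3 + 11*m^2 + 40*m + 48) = (m^2 + 4*m - 21)/(m^2 + 8*m + 16)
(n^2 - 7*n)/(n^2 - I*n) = (n - 7)/(n - I)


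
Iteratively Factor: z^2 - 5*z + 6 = (z - 2)*(z - 3)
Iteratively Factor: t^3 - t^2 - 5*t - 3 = (t + 1)*(t^2 - 2*t - 3) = (t - 3)*(t + 1)*(t + 1)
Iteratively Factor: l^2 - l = (l)*(l - 1)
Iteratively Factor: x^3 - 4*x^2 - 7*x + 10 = (x - 1)*(x^2 - 3*x - 10) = (x - 5)*(x - 1)*(x + 2)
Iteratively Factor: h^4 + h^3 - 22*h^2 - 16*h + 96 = (h - 4)*(h^3 + 5*h^2 - 2*h - 24) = (h - 4)*(h + 4)*(h^2 + h - 6) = (h - 4)*(h - 2)*(h + 4)*(h + 3)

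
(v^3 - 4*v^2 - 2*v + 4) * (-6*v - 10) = -6*v^4 + 14*v^3 + 52*v^2 - 4*v - 40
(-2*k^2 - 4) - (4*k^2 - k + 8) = -6*k^2 + k - 12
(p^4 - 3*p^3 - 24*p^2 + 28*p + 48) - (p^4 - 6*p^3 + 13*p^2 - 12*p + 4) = 3*p^3 - 37*p^2 + 40*p + 44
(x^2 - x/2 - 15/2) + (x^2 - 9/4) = 2*x^2 - x/2 - 39/4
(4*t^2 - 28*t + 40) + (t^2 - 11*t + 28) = 5*t^2 - 39*t + 68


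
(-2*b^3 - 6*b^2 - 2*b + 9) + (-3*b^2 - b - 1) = -2*b^3 - 9*b^2 - 3*b + 8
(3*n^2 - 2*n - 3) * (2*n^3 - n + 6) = 6*n^5 - 4*n^4 - 9*n^3 + 20*n^2 - 9*n - 18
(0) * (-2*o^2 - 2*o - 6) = 0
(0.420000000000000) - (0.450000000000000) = -0.0300000000000000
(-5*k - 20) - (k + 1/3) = -6*k - 61/3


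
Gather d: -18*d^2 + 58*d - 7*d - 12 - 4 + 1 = -18*d^2 + 51*d - 15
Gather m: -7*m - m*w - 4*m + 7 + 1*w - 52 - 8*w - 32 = m*(-w - 11) - 7*w - 77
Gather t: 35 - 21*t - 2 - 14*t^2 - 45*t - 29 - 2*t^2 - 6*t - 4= -16*t^2 - 72*t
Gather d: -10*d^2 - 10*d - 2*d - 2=-10*d^2 - 12*d - 2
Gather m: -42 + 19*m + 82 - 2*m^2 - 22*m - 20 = -2*m^2 - 3*m + 20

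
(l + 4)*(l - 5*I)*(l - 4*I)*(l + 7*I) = l^4 + 4*l^3 - 2*I*l^3 + 43*l^2 - 8*I*l^2 + 172*l - 140*I*l - 560*I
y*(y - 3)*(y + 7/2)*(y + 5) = y^4 + 11*y^3/2 - 8*y^2 - 105*y/2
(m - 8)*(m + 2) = m^2 - 6*m - 16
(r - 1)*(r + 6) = r^2 + 5*r - 6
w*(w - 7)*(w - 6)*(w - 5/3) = w^4 - 44*w^3/3 + 191*w^2/3 - 70*w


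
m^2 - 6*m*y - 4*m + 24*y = (m - 4)*(m - 6*y)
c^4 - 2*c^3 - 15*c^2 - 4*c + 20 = (c - 5)*(c - 1)*(c + 2)^2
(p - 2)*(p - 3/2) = p^2 - 7*p/2 + 3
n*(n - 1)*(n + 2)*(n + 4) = n^4 + 5*n^3 + 2*n^2 - 8*n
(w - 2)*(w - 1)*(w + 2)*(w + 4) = w^4 + 3*w^3 - 8*w^2 - 12*w + 16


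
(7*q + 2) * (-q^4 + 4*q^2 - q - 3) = -7*q^5 - 2*q^4 + 28*q^3 + q^2 - 23*q - 6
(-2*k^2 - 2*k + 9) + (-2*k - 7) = -2*k^2 - 4*k + 2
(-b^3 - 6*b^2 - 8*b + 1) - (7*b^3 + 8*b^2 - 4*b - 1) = -8*b^3 - 14*b^2 - 4*b + 2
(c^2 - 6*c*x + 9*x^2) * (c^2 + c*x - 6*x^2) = c^4 - 5*c^3*x - 3*c^2*x^2 + 45*c*x^3 - 54*x^4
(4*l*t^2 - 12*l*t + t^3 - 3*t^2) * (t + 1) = 4*l*t^3 - 8*l*t^2 - 12*l*t + t^4 - 2*t^3 - 3*t^2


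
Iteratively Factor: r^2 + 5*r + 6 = (r + 2)*(r + 3)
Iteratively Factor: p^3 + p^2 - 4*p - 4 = (p - 2)*(p^2 + 3*p + 2) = (p - 2)*(p + 1)*(p + 2)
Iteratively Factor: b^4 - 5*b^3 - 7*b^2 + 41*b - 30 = (b - 2)*(b^3 - 3*b^2 - 13*b + 15) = (b - 2)*(b + 3)*(b^2 - 6*b + 5) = (b - 2)*(b - 1)*(b + 3)*(b - 5)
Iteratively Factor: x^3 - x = (x + 1)*(x^2 - x) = x*(x + 1)*(x - 1)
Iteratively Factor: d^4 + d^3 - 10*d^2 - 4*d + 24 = (d - 2)*(d^3 + 3*d^2 - 4*d - 12) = (d - 2)^2*(d^2 + 5*d + 6) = (d - 2)^2*(d + 2)*(d + 3)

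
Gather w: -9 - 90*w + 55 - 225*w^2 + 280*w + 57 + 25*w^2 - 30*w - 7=-200*w^2 + 160*w + 96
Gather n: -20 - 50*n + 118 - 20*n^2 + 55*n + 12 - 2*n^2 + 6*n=-22*n^2 + 11*n + 110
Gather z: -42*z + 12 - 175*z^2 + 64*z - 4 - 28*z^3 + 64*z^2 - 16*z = -28*z^3 - 111*z^2 + 6*z + 8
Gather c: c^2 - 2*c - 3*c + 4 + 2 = c^2 - 5*c + 6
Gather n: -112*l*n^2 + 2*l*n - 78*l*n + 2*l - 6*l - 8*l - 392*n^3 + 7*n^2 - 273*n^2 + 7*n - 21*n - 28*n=-12*l - 392*n^3 + n^2*(-112*l - 266) + n*(-76*l - 42)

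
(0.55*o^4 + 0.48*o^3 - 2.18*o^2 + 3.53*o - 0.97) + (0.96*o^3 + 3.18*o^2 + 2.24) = 0.55*o^4 + 1.44*o^3 + 1.0*o^2 + 3.53*o + 1.27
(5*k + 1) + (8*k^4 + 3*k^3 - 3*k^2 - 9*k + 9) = 8*k^4 + 3*k^3 - 3*k^2 - 4*k + 10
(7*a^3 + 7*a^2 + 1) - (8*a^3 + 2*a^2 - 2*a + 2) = -a^3 + 5*a^2 + 2*a - 1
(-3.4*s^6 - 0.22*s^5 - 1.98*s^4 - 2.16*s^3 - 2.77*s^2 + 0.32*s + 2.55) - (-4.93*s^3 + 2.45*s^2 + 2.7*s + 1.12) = -3.4*s^6 - 0.22*s^5 - 1.98*s^4 + 2.77*s^3 - 5.22*s^2 - 2.38*s + 1.43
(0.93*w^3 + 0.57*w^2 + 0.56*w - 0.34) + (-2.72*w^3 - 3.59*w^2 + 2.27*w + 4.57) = -1.79*w^3 - 3.02*w^2 + 2.83*w + 4.23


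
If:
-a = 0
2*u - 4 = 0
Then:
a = 0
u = 2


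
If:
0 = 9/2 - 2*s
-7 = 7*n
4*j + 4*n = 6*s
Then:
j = 35/8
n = -1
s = 9/4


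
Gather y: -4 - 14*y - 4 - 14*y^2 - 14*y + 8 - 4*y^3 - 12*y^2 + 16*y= -4*y^3 - 26*y^2 - 12*y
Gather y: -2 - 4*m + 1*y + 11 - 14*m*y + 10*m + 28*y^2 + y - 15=6*m + 28*y^2 + y*(2 - 14*m) - 6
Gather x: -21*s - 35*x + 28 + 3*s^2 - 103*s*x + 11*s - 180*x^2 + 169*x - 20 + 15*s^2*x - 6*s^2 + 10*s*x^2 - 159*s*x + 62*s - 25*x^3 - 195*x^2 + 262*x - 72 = -3*s^2 + 52*s - 25*x^3 + x^2*(10*s - 375) + x*(15*s^2 - 262*s + 396) - 64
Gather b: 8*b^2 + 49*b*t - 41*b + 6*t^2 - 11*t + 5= 8*b^2 + b*(49*t - 41) + 6*t^2 - 11*t + 5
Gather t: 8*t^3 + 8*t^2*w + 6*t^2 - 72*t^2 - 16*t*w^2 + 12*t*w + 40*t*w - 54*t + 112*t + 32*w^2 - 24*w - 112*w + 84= 8*t^3 + t^2*(8*w - 66) + t*(-16*w^2 + 52*w + 58) + 32*w^2 - 136*w + 84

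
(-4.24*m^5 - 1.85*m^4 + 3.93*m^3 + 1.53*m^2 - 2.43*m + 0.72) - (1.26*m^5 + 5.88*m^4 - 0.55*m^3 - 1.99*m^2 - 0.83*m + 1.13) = -5.5*m^5 - 7.73*m^4 + 4.48*m^3 + 3.52*m^2 - 1.6*m - 0.41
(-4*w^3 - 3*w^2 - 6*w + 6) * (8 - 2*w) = 8*w^4 - 26*w^3 - 12*w^2 - 60*w + 48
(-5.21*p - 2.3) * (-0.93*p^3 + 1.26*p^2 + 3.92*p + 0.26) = 4.8453*p^4 - 4.4256*p^3 - 23.3212*p^2 - 10.3706*p - 0.598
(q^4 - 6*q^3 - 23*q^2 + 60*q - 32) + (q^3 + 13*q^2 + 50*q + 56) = q^4 - 5*q^3 - 10*q^2 + 110*q + 24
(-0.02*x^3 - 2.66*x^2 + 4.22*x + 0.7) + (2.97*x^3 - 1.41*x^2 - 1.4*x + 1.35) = 2.95*x^3 - 4.07*x^2 + 2.82*x + 2.05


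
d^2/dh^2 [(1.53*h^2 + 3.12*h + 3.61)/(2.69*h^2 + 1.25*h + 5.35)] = (34.864014*h^3 + 24.6199560000001*h^2 - 196.57713*h - 46.77053)/(19.465109*h^6 + 27.135375*h^5 + 128.74878*h^4 + 109.889375*h^3 + 256.0617*h^2 + 107.334375*h + 153.130375)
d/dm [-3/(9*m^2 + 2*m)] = 6*(9*m + 1)/(m^2*(9*m + 2)^2)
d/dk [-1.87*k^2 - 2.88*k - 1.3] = -3.74*k - 2.88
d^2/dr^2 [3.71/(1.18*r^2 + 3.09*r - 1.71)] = (-10.331608*r^2 - 27.054804*r + 3.71*(2.36*r + 3.09)*(4.72*r + 6.18) + 14.972076)/(1.18*r^2 + 3.09*r - 1.71)^3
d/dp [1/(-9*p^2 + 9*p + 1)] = 9*(2*p - 1)/(-9*p^2 + 9*p + 1)^2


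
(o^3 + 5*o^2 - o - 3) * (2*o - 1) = 2*o^4 + 9*o^3 - 7*o^2 - 5*o + 3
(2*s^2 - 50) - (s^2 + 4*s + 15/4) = s^2 - 4*s - 215/4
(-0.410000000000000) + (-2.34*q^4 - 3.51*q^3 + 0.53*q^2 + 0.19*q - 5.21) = -2.34*q^4 - 3.51*q^3 + 0.53*q^2 + 0.19*q - 5.62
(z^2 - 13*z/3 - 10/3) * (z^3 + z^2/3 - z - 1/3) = z^5 - 4*z^4 - 52*z^3/9 + 26*z^2/9 + 43*z/9 + 10/9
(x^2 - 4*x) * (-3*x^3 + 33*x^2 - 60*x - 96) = -3*x^5 + 45*x^4 - 192*x^3 + 144*x^2 + 384*x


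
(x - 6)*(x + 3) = x^2 - 3*x - 18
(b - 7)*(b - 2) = b^2 - 9*b + 14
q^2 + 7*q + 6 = (q + 1)*(q + 6)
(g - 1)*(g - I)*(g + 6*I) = g^3 - g^2 + 5*I*g^2 + 6*g - 5*I*g - 6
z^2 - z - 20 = (z - 5)*(z + 4)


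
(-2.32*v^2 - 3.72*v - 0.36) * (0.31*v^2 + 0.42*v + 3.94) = -0.7192*v^4 - 2.1276*v^3 - 10.8148*v^2 - 14.808*v - 1.4184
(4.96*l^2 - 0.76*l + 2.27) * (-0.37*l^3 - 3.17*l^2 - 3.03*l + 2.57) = -1.8352*l^5 - 15.442*l^4 - 13.4595*l^3 + 7.8541*l^2 - 8.8313*l + 5.8339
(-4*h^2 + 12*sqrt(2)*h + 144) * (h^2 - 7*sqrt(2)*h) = -4*h^4 + 40*sqrt(2)*h^3 - 24*h^2 - 1008*sqrt(2)*h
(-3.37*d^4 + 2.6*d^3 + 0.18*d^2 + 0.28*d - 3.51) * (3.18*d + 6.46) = -10.7166*d^5 - 13.5022*d^4 + 17.3684*d^3 + 2.0532*d^2 - 9.353*d - 22.6746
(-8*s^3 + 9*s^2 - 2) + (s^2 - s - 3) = -8*s^3 + 10*s^2 - s - 5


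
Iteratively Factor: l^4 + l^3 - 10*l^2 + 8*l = (l - 1)*(l^3 + 2*l^2 - 8*l) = l*(l - 1)*(l^2 + 2*l - 8) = l*(l - 2)*(l - 1)*(l + 4)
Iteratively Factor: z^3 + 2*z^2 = (z)*(z^2 + 2*z) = z*(z + 2)*(z)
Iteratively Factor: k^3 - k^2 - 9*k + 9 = (k + 3)*(k^2 - 4*k + 3) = (k - 1)*(k + 3)*(k - 3)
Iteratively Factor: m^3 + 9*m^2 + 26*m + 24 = (m + 3)*(m^2 + 6*m + 8) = (m + 2)*(m + 3)*(m + 4)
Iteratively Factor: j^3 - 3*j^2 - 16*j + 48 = (j - 4)*(j^2 + j - 12) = (j - 4)*(j - 3)*(j + 4)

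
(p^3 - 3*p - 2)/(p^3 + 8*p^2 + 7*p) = (p^2 - p - 2)/(p*(p + 7))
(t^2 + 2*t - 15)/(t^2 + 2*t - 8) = (t^2 + 2*t - 15)/(t^2 + 2*t - 8)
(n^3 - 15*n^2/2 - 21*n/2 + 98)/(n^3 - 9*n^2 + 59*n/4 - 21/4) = 2*(2*n^2 - n - 28)/(4*n^2 - 8*n + 3)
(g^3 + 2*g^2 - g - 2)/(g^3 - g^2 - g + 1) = (g + 2)/(g - 1)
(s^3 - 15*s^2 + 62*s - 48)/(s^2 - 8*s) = s - 7 + 6/s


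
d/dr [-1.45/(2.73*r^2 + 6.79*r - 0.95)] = (7.917*r + 9.8455)/(2.73*r^2 + 6.79*r - 0.95)^2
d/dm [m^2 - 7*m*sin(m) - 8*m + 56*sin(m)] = -7*m*cos(m) + 2*m - 7*sin(m) + 56*cos(m) - 8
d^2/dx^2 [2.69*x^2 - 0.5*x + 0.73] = 5.38000000000000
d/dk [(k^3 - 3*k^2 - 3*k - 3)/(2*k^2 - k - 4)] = (2*k^4 - 2*k^3 - 3*k^2 + 36*k + 9)/(4*k^4 - 4*k^3 - 15*k^2 + 8*k + 16)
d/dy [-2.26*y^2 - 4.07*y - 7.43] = -4.52*y - 4.07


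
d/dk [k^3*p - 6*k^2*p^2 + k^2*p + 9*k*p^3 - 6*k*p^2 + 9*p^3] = p*(3*k^2 - 12*k*p + 2*k + 9*p^2 - 6*p)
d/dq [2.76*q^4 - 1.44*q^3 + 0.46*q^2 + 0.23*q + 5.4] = 11.04*q^3 - 4.32*q^2 + 0.92*q + 0.23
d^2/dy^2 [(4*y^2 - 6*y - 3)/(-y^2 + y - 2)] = 2*(2*y^3 + 33*y^2 - 45*y - 7)/(y^6 - 3*y^5 + 9*y^4 - 13*y^3 + 18*y^2 - 12*y + 8)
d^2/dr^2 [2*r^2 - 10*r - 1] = 4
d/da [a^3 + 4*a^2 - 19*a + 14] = 3*a^2 + 8*a - 19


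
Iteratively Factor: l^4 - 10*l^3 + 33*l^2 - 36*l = (l - 4)*(l^3 - 6*l^2 + 9*l) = l*(l - 4)*(l^2 - 6*l + 9) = l*(l - 4)*(l - 3)*(l - 3)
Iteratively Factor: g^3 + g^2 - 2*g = (g - 1)*(g^2 + 2*g) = (g - 1)*(g + 2)*(g)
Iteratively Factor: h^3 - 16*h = (h - 4)*(h^2 + 4*h) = h*(h - 4)*(h + 4)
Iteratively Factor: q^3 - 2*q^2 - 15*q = (q)*(q^2 - 2*q - 15) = q*(q + 3)*(q - 5)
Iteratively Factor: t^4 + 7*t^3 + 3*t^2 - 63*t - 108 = (t + 3)*(t^3 + 4*t^2 - 9*t - 36) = (t - 3)*(t + 3)*(t^2 + 7*t + 12) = (t - 3)*(t + 3)*(t + 4)*(t + 3)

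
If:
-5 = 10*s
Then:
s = -1/2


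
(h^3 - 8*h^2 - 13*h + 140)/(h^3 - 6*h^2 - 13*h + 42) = (h^2 - h - 20)/(h^2 + h - 6)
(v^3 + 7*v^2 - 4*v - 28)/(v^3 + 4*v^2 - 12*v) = (v^2 + 9*v + 14)/(v*(v + 6))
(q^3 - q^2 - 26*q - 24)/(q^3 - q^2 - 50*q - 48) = (q^2 - 2*q - 24)/(q^2 - 2*q - 48)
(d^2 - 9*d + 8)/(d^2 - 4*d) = (d^2 - 9*d + 8)/(d*(d - 4))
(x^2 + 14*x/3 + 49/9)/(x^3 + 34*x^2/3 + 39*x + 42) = (x + 7/3)/(x^2 + 9*x + 18)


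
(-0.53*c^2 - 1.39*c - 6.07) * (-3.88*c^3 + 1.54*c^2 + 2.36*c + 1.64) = 2.0564*c^5 + 4.577*c^4 + 20.1602*c^3 - 13.4974*c^2 - 16.6048*c - 9.9548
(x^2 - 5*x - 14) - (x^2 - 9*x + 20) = 4*x - 34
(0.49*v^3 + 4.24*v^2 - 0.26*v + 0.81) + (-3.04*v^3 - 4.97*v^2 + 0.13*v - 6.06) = -2.55*v^3 - 0.73*v^2 - 0.13*v - 5.25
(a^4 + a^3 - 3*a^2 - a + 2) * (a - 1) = a^5 - 4*a^3 + 2*a^2 + 3*a - 2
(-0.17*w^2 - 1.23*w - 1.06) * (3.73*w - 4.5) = -0.6341*w^3 - 3.8229*w^2 + 1.5812*w + 4.77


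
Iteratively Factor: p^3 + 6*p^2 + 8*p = (p + 2)*(p^2 + 4*p) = p*(p + 2)*(p + 4)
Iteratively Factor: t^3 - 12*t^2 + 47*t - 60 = (t - 4)*(t^2 - 8*t + 15) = (t - 5)*(t - 4)*(t - 3)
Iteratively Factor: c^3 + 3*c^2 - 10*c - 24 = (c + 4)*(c^2 - c - 6) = (c - 3)*(c + 4)*(c + 2)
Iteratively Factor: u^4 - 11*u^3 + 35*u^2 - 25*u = (u - 1)*(u^3 - 10*u^2 + 25*u) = (u - 5)*(u - 1)*(u^2 - 5*u) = u*(u - 5)*(u - 1)*(u - 5)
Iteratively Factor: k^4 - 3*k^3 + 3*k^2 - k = (k)*(k^3 - 3*k^2 + 3*k - 1) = k*(k - 1)*(k^2 - 2*k + 1) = k*(k - 1)^2*(k - 1)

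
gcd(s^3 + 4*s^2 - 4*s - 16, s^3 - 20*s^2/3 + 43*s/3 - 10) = s - 2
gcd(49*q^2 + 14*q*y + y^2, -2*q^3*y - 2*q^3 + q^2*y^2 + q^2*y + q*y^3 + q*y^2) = 1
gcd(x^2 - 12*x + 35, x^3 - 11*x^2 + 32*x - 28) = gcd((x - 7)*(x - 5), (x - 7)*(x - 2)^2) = x - 7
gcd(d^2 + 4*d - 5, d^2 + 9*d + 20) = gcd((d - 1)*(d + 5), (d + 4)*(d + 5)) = d + 5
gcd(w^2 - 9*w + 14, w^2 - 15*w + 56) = w - 7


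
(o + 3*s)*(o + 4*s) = o^2 + 7*o*s + 12*s^2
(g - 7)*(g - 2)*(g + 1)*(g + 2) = g^4 - 6*g^3 - 11*g^2 + 24*g + 28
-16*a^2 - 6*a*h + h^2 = (-8*a + h)*(2*a + h)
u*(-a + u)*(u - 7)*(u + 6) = -a*u^3 + a*u^2 + 42*a*u + u^4 - u^3 - 42*u^2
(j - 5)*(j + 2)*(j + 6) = j^3 + 3*j^2 - 28*j - 60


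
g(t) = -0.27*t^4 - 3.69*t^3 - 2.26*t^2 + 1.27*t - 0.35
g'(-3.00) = -55.64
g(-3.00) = 53.26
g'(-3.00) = -55.64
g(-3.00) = 53.26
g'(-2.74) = -47.24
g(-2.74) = 39.89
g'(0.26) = -0.67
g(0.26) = -0.24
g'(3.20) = -161.94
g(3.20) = -168.65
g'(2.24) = -76.54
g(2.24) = -57.12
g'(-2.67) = -45.02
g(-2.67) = 36.66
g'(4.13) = -282.30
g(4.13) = -372.15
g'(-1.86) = -21.67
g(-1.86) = 9.98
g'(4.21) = -294.55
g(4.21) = -395.22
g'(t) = -1.08*t^3 - 11.07*t^2 - 4.52*t + 1.27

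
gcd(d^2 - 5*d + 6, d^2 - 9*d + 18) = d - 3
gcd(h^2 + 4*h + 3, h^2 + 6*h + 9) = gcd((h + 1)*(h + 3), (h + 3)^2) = h + 3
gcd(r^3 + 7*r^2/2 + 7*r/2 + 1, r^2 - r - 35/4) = 1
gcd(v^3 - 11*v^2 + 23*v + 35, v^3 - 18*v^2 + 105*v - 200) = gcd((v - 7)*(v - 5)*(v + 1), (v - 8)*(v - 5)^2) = v - 5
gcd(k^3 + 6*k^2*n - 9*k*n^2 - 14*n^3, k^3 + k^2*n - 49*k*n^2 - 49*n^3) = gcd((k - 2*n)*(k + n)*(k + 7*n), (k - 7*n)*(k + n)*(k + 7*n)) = k^2 + 8*k*n + 7*n^2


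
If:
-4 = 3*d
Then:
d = -4/3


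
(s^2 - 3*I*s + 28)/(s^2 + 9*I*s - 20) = (s - 7*I)/(s + 5*I)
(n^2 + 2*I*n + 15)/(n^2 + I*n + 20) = (n - 3*I)/(n - 4*I)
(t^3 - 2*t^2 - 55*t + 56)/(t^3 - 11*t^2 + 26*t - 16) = (t + 7)/(t - 2)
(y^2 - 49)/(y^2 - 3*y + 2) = (y^2 - 49)/(y^2 - 3*y + 2)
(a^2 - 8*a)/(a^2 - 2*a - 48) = a/(a + 6)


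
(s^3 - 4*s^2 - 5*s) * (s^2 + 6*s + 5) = s^5 + 2*s^4 - 24*s^3 - 50*s^2 - 25*s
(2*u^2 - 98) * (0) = 0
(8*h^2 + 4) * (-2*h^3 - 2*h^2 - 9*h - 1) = -16*h^5 - 16*h^4 - 80*h^3 - 16*h^2 - 36*h - 4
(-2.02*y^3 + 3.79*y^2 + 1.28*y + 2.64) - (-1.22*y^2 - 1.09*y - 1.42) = -2.02*y^3 + 5.01*y^2 + 2.37*y + 4.06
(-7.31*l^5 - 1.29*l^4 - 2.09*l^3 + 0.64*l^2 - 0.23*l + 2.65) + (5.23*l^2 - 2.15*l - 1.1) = -7.31*l^5 - 1.29*l^4 - 2.09*l^3 + 5.87*l^2 - 2.38*l + 1.55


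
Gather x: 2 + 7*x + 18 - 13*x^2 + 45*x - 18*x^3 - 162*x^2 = -18*x^3 - 175*x^2 + 52*x + 20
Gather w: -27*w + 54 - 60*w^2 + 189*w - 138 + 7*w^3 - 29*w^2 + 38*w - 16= 7*w^3 - 89*w^2 + 200*w - 100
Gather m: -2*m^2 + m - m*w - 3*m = -2*m^2 + m*(-w - 2)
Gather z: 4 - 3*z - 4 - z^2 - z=-z^2 - 4*z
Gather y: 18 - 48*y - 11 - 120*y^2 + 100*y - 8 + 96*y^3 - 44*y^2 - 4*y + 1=96*y^3 - 164*y^2 + 48*y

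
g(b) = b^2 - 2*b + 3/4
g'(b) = 2*b - 2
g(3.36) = 5.32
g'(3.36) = 4.72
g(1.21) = -0.21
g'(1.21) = 0.42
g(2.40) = 1.71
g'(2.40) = 2.80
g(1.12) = -0.24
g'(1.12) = 0.24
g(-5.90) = 47.36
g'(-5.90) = -13.80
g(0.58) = -0.07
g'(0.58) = -0.84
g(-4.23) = 27.10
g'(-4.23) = -10.46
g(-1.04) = 3.91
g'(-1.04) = -4.08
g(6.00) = 24.75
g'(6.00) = 10.00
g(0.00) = 0.75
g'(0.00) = -2.00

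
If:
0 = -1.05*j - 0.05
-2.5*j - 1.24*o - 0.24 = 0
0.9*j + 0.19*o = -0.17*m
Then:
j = -0.05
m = 0.36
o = -0.10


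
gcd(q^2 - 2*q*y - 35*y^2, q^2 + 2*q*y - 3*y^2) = 1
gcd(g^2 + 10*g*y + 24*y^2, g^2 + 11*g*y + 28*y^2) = g + 4*y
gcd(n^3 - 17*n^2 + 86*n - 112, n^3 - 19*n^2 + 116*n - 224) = n^2 - 15*n + 56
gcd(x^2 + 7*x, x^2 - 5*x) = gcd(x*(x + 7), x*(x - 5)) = x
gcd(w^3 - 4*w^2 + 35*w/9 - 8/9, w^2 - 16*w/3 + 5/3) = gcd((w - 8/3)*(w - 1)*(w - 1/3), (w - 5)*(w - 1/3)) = w - 1/3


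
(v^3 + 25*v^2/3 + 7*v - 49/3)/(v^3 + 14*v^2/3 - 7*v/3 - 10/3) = (3*v^2 + 28*v + 49)/(3*v^2 + 17*v + 10)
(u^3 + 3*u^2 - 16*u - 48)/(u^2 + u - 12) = (u^2 - u - 12)/(u - 3)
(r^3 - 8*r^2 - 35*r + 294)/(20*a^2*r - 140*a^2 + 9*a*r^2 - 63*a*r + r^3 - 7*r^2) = (r^2 - r - 42)/(20*a^2 + 9*a*r + r^2)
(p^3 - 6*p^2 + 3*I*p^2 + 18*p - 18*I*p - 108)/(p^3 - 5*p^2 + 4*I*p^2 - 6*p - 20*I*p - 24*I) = (p^2 + 3*I*p + 18)/(p^2 + p*(1 + 4*I) + 4*I)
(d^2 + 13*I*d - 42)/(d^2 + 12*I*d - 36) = (d + 7*I)/(d + 6*I)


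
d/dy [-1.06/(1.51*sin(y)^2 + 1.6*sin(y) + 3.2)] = (3.2012*sin(y) + 1.696)*cos(y)/(1.51*sin(y)^2 + 1.6*sin(y) + 3.2)^2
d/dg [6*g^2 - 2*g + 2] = 12*g - 2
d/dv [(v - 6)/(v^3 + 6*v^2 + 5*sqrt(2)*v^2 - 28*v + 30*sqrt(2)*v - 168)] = (v^3 + 6*v^2 + 5*sqrt(2)*v^2 - 28*v + 30*sqrt(2)*v - (v - 6)*(3*v^2 + 12*v + 10*sqrt(2)*v - 28 + 30*sqrt(2)) - 168)/(v^3 + 6*v^2 + 5*sqrt(2)*v^2 - 28*v + 30*sqrt(2)*v - 168)^2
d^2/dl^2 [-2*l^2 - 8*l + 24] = -4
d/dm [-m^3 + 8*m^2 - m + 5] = -3*m^2 + 16*m - 1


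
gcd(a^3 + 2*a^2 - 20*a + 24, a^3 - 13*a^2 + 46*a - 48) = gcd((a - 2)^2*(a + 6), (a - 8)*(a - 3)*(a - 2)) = a - 2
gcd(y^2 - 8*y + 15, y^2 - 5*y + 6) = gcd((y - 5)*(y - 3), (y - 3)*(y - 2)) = y - 3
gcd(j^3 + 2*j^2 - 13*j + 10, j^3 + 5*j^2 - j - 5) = j^2 + 4*j - 5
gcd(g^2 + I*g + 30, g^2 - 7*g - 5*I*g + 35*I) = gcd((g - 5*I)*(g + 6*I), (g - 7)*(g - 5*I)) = g - 5*I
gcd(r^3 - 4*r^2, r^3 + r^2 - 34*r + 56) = r - 4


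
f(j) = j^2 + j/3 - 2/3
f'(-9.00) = -17.67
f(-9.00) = 77.33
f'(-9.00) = -17.67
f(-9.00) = 77.33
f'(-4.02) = -7.71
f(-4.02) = 14.15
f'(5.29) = 10.91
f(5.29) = 29.08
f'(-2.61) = -4.89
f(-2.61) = 5.28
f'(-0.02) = 0.29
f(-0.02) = -0.67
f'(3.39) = 7.11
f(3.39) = 11.96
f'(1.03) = 2.39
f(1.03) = 0.74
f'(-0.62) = -0.91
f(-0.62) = -0.49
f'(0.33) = 0.99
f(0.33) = -0.45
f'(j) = 2*j + 1/3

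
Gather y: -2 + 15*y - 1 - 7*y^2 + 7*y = -7*y^2 + 22*y - 3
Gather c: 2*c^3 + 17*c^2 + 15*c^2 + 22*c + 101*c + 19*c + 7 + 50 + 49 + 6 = 2*c^3 + 32*c^2 + 142*c + 112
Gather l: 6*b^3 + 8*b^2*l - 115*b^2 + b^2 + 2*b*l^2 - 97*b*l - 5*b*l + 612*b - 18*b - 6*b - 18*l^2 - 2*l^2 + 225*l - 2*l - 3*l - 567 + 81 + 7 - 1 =6*b^3 - 114*b^2 + 588*b + l^2*(2*b - 20) + l*(8*b^2 - 102*b + 220) - 480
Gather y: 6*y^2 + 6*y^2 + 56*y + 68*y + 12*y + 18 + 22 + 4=12*y^2 + 136*y + 44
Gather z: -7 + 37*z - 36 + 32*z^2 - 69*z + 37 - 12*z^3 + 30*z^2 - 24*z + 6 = -12*z^3 + 62*z^2 - 56*z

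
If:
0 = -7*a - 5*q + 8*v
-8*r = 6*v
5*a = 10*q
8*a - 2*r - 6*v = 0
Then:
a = 0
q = 0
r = 0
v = 0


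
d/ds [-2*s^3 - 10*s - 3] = -6*s^2 - 10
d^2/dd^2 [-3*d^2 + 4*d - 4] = -6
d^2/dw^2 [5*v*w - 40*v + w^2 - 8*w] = 2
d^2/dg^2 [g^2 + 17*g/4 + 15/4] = 2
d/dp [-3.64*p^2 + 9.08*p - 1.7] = 9.08 - 7.28*p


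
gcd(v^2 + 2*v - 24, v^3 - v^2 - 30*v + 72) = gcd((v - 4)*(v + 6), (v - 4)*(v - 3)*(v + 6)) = v^2 + 2*v - 24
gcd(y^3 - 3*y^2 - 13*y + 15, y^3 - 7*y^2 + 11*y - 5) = y^2 - 6*y + 5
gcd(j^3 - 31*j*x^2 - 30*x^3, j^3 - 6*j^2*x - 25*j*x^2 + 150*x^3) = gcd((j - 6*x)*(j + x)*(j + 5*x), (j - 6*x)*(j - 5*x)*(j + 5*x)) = -j^2 + j*x + 30*x^2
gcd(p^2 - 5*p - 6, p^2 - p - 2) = p + 1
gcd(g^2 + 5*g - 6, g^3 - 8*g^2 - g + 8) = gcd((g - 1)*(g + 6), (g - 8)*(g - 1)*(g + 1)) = g - 1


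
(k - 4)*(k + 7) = k^2 + 3*k - 28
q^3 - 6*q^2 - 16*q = q*(q - 8)*(q + 2)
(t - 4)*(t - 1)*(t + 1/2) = t^3 - 9*t^2/2 + 3*t/2 + 2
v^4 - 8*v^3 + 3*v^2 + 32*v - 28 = (v - 7)*(v - 2)*(v - 1)*(v + 2)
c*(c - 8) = c^2 - 8*c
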